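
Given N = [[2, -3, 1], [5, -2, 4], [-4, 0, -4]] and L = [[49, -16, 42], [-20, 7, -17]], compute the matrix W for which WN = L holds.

Since N sits to the right of W, W = LN⁻¹.
det N = -4; the adjugate gives N⁻¹ = [[-2, 3, 5/2], [-1, 1, 3/4], [2, -3, -11/4]].
W = LN⁻¹ = [[49, -16, 42], [-20, 7, -17]] · [[-2, 3, 5/2], [-1, 1, 3/4], [2, -3, -11/4]] = [[2, 5, -5], [-1, -2, 2]].

W = [[2, 5, -5], [-1, -2, 2]]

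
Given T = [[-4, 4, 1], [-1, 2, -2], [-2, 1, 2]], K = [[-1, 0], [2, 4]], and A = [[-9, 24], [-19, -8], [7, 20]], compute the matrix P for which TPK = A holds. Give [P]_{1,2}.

0

Isolating P: multiply by T⁻¹ from the left and K⁻¹ from the right, so P = T⁻¹AK⁻¹.
det T = 3, so T⁻¹ = [[2, -7/3, -10/3], [2, -2, -3], [1, -4/3, -4/3]].
det K = -4; the adjugate gives K⁻¹ = [[-1, 0], [1/2, 1/4]].
T⁻¹A = [[3, 0], [-1, 4], [7, 8]].
P = (T⁻¹A)K⁻¹ = [[-3, 0], [3, 1], [-3, 2]].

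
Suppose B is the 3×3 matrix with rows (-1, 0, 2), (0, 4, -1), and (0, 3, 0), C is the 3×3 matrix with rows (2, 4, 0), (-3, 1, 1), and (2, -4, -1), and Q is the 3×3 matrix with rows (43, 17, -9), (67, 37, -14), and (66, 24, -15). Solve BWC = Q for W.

W = [[-3, 1, 4], [4, -4, 1], [4, -1, 5]]

W = B⁻¹QC⁻¹ (apply B⁻¹ on the left and C⁻¹ on the right).
det B = -3; the adjugate gives B⁻¹ = [[-1, -2, 8/3], [0, 0, 1/3], [0, -1, 4/3]].
det C = 2; the adjugate gives C⁻¹ = [[3/2, 2, 2], [-1/2, -1, -1], [5, 8, 7]].
B⁻¹Q = [[-1, -27, -3], [22, 8, -5], [21, -5, -6]].
W = (B⁻¹Q)C⁻¹ = [[-3, 1, 4], [4, -4, 1], [4, -1, 5]].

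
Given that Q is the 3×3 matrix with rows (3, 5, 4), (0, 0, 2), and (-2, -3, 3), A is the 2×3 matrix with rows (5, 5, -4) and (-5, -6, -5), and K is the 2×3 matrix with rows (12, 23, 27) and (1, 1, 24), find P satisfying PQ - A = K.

PQ = K + A = [[17, 28, 23], [-4, -5, 19]].
Right-multiplying both sides by Q⁻¹ gives P = (K + A)Q⁻¹.
det Q = -2; the adjugate gives Q⁻¹ = [[-3, 27/2, -5], [2, -17/2, 3], [0, 1/2, 0]].
P = (K + A)Q⁻¹ = [[5, 3, -1], [2, -2, 5]].

P = [[5, 3, -1], [2, -2, 5]]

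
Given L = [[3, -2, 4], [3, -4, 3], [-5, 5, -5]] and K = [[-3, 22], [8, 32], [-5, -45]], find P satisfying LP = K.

Left-multiplying both sides by L⁻¹ gives P = L⁻¹K.
L has determinant -5; L⁻¹ = [[-1, -2, -2], [0, -1, -3/5], [1, 1, 6/5]].
P = L⁻¹K = [[-1, -2, -2], [0, -1, -3/5], [1, 1, 6/5]] · [[-3, 22], [8, 32], [-5, -45]] = [[-3, 4], [-5, -5], [-1, 0]].

P = [[-3, 4], [-5, -5], [-1, 0]]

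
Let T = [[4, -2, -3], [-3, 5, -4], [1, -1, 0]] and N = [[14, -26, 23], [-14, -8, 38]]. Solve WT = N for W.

W = [[-1, -5, 3], [-6, -5, -5]]

Right-multiplying both sides by T⁻¹ gives W = NT⁻¹.
det T = -2, so T⁻¹ = [[2, -3/2, -23/2], [2, -3/2, -25/2], [1, -1, -7]].
W = NT⁻¹ = [[14, -26, 23], [-14, -8, 38]] · [[2, -3/2, -23/2], [2, -3/2, -25/2], [1, -1, -7]] = [[-1, -5, 3], [-6, -5, -5]].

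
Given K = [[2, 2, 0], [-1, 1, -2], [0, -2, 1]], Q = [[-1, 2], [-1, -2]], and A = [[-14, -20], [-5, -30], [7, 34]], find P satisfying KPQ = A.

P = [[4, 2], [-3, 4], [-1, -4]]

Left-multiply by K⁻¹ and right-multiply by Q⁻¹: P = K⁻¹AQ⁻¹.
det K = -4; the adjugate gives K⁻¹ = [[3/4, 1/2, 1], [-1/4, -1/2, -1], [-1/2, -1, -1]].
Q has determinant 4; Q⁻¹ = [[-1/2, -1/2], [1/4, -1/4]].
K⁻¹A = [[-6, 4], [-1, -14], [5, 6]].
P = (K⁻¹A)Q⁻¹ = [[4, 2], [-3, 4], [-1, -4]].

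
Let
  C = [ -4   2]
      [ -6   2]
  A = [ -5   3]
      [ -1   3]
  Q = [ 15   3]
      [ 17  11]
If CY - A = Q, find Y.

CY = Q + A = [[10, 6], [16, 14]].
Left-multiplying both sides by C⁻¹ gives Y = C⁻¹(Q + A).
det C = 4; the adjugate gives C⁻¹ = [[1/2, -1/2], [3/2, -1]].
Y = C⁻¹(Q + A) = [[-3, -4], [-1, -5]].

Y = [[-3, -4], [-1, -5]]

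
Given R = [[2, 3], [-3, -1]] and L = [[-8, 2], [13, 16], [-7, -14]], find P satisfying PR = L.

R is on the right of P, so right-multiply by R⁻¹: P = LR⁻¹.
det R = 7; the adjugate gives R⁻¹ = [[-1/7, -3/7], [3/7, 2/7]].
P = LR⁻¹ = [[-8, 2], [13, 16], [-7, -14]] · [[-1/7, -3/7], [3/7, 2/7]] = [[2, 4], [5, -1], [-5, -1]].

P = [[2, 4], [5, -1], [-5, -1]]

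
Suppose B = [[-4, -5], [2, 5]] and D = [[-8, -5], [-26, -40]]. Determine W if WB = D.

Since B sits to the right of W, W = DB⁻¹.
det B = -10, so B⁻¹ = [[-1/2, -1/2], [1/5, 2/5]].
W = DB⁻¹ = [[-8, -5], [-26, -40]] · [[-1/2, -1/2], [1/5, 2/5]] = [[3, 2], [5, -3]].

W = [[3, 2], [5, -3]]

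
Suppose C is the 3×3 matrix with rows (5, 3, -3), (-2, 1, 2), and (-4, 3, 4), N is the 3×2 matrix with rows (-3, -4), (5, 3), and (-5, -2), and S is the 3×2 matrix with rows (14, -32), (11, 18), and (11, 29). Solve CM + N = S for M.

CM = S − N = [[17, -28], [6, 15], [16, 31]].
Since C multiplies M on the left, M = C⁻¹(S − N).
det C = -4, so C⁻¹ = [[1/2, 21/4, -9/4], [0, -2, 1], [1/2, 27/4, -11/4]].
M = C⁻¹(S − N) = [[4, -5], [4, 1], [5, 2]].

M = [[4, -5], [4, 1], [5, 2]]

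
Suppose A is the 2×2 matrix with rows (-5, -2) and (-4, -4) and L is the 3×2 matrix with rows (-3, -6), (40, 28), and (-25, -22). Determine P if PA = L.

A is on the right of P, so right-multiply by A⁻¹: P = LA⁻¹.
det A = 12; the adjugate gives A⁻¹ = [[-1/3, 1/6], [1/3, -5/12]].
P = LA⁻¹ = [[-3, -6], [40, 28], [-25, -22]] · [[-1/3, 1/6], [1/3, -5/12]] = [[-1, 2], [-4, -5], [1, 5]].

P = [[-1, 2], [-4, -5], [1, 5]]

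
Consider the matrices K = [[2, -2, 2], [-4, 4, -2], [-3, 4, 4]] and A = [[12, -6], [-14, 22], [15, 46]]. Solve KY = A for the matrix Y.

Y = [[-1, -6], [-2, 2], [5, 5]]

Since K multiplies Y on the left, Y = K⁻¹A.
det K = -4, so K⁻¹ = [[-6, -4, 1], [-11/2, -7/2, 1], [1, 1/2, 0]].
Y = K⁻¹A = [[-6, -4, 1], [-11/2, -7/2, 1], [1, 1/2, 0]] · [[12, -6], [-14, 22], [15, 46]] = [[-1, -6], [-2, 2], [5, 5]].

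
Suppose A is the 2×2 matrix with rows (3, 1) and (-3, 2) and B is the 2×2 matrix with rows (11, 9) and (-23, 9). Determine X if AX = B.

X = [[5, 1], [-4, 6]]

Since A multiplies X on the left, X = A⁻¹B.
det A = 9; the adjugate gives A⁻¹ = [[2/9, -1/9], [1/3, 1/3]].
X = A⁻¹B = [[2/9, -1/9], [1/3, 1/3]] · [[11, 9], [-23, 9]] = [[5, 1], [-4, 6]].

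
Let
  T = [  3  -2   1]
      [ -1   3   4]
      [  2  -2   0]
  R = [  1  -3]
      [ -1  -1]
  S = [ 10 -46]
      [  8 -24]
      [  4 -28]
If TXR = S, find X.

X = [[2, -3], [-2, -5], [4, 3]]

X = T⁻¹SR⁻¹ (apply T⁻¹ on the left and R⁻¹ on the right).
det T = 4, so T⁻¹ = [[2, -1/2, -11/4], [2, -1/2, -13/4], [-1, 1/2, 7/4]].
det R = -4; the adjugate gives R⁻¹ = [[1/4, -3/4], [-1/4, -1/4]].
T⁻¹S = [[5, -3], [3, 11], [1, -15]].
X = (T⁻¹S)R⁻¹ = [[2, -3], [-2, -5], [4, 3]].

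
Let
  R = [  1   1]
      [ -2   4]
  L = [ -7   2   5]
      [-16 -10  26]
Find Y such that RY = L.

Left-multiplying both sides by R⁻¹ gives Y = R⁻¹L.
det R = 6, so R⁻¹ = [[2/3, -1/6], [1/3, 1/6]].
Y = R⁻¹L = [[2/3, -1/6], [1/3, 1/6]] · [[-7, 2, 5], [-16, -10, 26]] = [[-2, 3, -1], [-5, -1, 6]].

Y = [[-2, 3, -1], [-5, -1, 6]]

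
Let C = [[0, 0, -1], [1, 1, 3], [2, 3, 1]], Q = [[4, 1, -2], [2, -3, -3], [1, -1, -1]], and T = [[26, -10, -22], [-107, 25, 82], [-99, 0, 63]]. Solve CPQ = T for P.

P = [[-4, -1, 4], [-3, 0, -3], [-4, -4, -2]]

Isolating P: multiply by C⁻¹ from the left and Q⁻¹ from the right, so P = C⁻¹TQ⁻¹.
det C = -1, so C⁻¹ = [[8, 3, -1], [-5, -2, 1], [-1, 0, 0]].
det Q = -3, so Q⁻¹ = [[0, -1, 3], [1/3, 2/3, -8/3], [-1/3, -5/3, 14/3]].
C⁻¹T = [[-14, -5, 7], [-15, 0, 9], [-26, 10, 22]].
P = (C⁻¹T)Q⁻¹ = [[-4, -1, 4], [-3, 0, -3], [-4, -4, -2]].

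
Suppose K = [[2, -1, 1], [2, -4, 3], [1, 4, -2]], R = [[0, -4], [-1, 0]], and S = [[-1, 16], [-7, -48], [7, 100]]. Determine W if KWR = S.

W = K⁻¹SR⁻¹ (apply K⁻¹ on the left and R⁻¹ on the right).
det K = -3, so K⁻¹ = [[4/3, -2/3, -1/3], [-7/3, 5/3, 4/3], [-4, 3, 2]].
det R = -4, so R⁻¹ = [[0, -1], [-1/4, 0]].
K⁻¹S = [[1, 20], [0, 16], [-3, -8]].
W = (K⁻¹S)R⁻¹ = [[-5, -1], [-4, 0], [2, 3]].

W = [[-5, -1], [-4, 0], [2, 3]]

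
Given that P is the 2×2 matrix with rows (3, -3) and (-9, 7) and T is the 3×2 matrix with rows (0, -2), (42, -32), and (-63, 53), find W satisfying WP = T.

W = [[3, 1], [-1, -5], [-6, 5]]

P is on the right of W, so right-multiply by P⁻¹: W = TP⁻¹.
det P = -6; the adjugate gives P⁻¹ = [[-7/6, -1/2], [-3/2, -1/2]].
W = TP⁻¹ = [[0, -2], [42, -32], [-63, 53]] · [[-7/6, -1/2], [-3/2, -1/2]] = [[3, 1], [-1, -5], [-6, 5]].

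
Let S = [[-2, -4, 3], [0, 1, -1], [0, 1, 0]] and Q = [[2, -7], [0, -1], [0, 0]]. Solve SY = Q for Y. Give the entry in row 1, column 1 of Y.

-1

Since S multiplies Y on the left, Y = S⁻¹Q.
det S = -2; the adjugate gives S⁻¹ = [[-1/2, -3/2, -1/2], [0, 0, 1], [0, -1, 1]].
Y = S⁻¹Q = [[-1/2, -3/2, -1/2], [0, 0, 1], [0, -1, 1]] · [[2, -7], [0, -1], [0, 0]] = [[-1, 5], [0, 0], [0, 1]].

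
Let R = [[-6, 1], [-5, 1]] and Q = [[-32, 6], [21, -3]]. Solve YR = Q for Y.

Since R sits to the right of Y, Y = QR⁻¹.
R has determinant -1; R⁻¹ = [[-1, 1], [-5, 6]].
Y = QR⁻¹ = [[-32, 6], [21, -3]] · [[-1, 1], [-5, 6]] = [[2, 4], [-6, 3]].

Y = [[2, 4], [-6, 3]]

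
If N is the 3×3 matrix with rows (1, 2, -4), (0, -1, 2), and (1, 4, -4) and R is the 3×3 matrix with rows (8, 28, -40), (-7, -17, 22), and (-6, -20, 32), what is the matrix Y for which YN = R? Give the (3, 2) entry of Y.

Since N sits to the right of Y, Y = RN⁻¹.
det N = -4; the adjugate gives N⁻¹ = [[1, 2, 0], [-1/2, 0, 1/2], [-1/4, 1/2, 1/4]].
Y = RN⁻¹ = [[8, 28, -40], [-7, -17, 22], [-6, -20, 32]] · [[1, 2, 0], [-1/2, 0, 1/2], [-1/4, 1/2, 1/4]] = [[4, -4, 4], [-4, -3, -3], [-4, 4, -2]].

4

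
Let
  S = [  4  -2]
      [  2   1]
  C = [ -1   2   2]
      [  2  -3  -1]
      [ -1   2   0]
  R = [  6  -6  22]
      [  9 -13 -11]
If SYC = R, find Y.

Y = [[1, 2, 0], [-5, 1, 4]]

Y = S⁻¹RC⁻¹ (apply S⁻¹ on the left and C⁻¹ on the right).
S has determinant 8; S⁻¹ = [[1/8, 1/4], [-1/4, 1/2]].
det C = 2; the adjugate gives C⁻¹ = [[1, 2, 2], [1/2, 1, 3/2], [1/2, 0, -1/2]].
S⁻¹R = [[3, -4, 0], [3, -5, -11]].
Y = (S⁻¹R)C⁻¹ = [[1, 2, 0], [-5, 1, 4]].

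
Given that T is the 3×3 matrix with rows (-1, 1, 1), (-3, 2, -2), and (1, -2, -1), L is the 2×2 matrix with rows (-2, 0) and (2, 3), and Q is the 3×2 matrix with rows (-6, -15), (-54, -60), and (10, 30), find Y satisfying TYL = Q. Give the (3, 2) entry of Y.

2

Isolating Y: multiply by T⁻¹ from the left and L⁻¹ from the right, so Y = T⁻¹QL⁻¹.
det T = 5; the adjugate gives T⁻¹ = [[-6/5, -1/5, -4/5], [-1, 0, -1], [4/5, -1/5, 1/5]].
det L = -6; the adjugate gives L⁻¹ = [[-1/2, 0], [1/3, 1/3]].
T⁻¹Q = [[10, 6], [-4, -15], [8, 6]].
Y = (T⁻¹Q)L⁻¹ = [[-3, 2], [-3, -5], [-2, 2]].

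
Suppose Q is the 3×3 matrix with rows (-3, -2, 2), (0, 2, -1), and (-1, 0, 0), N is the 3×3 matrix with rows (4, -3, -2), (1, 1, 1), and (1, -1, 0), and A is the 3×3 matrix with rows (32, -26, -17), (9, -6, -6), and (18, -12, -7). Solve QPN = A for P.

P = Q⁻¹AN⁻¹ (apply Q⁻¹ on the left and N⁻¹ on the right).
det Q = 2; the adjugate gives Q⁻¹ = [[0, 0, -1], [1/2, 1, -3/2], [1, 1, -3]].
det N = 5, so N⁻¹ = [[1/5, 2/5, -1/5], [1/5, 2/5, -6/5], [-2/5, 1/5, 7/5]].
Q⁻¹A = [[-18, 12, 7], [-2, -1, -4], [-13, 4, -2]].
P = (Q⁻¹A)N⁻¹ = [[-4, -1, -1], [1, -2, -4], [-1, -4, -5]].

P = [[-4, -1, -1], [1, -2, -4], [-1, -4, -5]]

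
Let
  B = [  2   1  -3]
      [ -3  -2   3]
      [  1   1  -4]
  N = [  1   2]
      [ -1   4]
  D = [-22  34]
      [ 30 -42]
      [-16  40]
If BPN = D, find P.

P = [[-5, 3], [1, 1], [0, -2]]

Isolating P: multiply by B⁻¹ from the left and N⁻¹ from the right, so P = B⁻¹DN⁻¹.
det B = 4; the adjugate gives B⁻¹ = [[5/4, 1/4, -3/4], [-9/4, -5/4, 3/4], [-1/4, -1/4, -1/4]].
det N = 6, so N⁻¹ = [[2/3, -1/3], [1/6, 1/6]].
B⁻¹D = [[-8, 2], [0, 6], [2, -8]].
P = (B⁻¹D)N⁻¹ = [[-5, 3], [1, 1], [0, -2]].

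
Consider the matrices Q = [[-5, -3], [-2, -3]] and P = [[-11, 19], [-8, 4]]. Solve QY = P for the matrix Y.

Q is on the left of Y, so left-multiply by Q⁻¹: Y = Q⁻¹P.
Q has determinant 9; Q⁻¹ = [[-1/3, 1/3], [2/9, -5/9]].
Y = Q⁻¹P = [[-1/3, 1/3], [2/9, -5/9]] · [[-11, 19], [-8, 4]] = [[1, -5], [2, 2]].

Y = [[1, -5], [2, 2]]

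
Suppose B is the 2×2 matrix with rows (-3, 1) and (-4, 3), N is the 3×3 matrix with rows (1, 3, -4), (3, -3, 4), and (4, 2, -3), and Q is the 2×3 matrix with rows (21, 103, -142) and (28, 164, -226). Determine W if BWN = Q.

W = [[-3, 4, -4], [1, -3, 2]]

W = B⁻¹QN⁻¹ (apply B⁻¹ on the left and N⁻¹ on the right).
B has determinant -5; B⁻¹ = [[-3/5, 1/5], [-4/5, 3/5]].
N has determinant 4; N⁻¹ = [[1/4, 1/4, 0], [25/4, 13/4, -4], [9/2, 5/2, -3]].
B⁻¹Q = [[-7, -29, 40], [0, 16, -22]].
W = (B⁻¹Q)N⁻¹ = [[-3, 4, -4], [1, -3, 2]].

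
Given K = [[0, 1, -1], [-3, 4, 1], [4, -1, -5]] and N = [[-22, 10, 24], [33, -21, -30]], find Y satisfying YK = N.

Since K sits to the right of Y, Y = NK⁻¹.
det K = 2, so K⁻¹ = [[-19/2, 3, 5/2], [-11/2, 2, 3/2], [-13/2, 2, 3/2]].
Y = NK⁻¹ = [[-22, 10, 24], [33, -21, -30]] · [[-19/2, 3, 5/2], [-11/2, 2, 3/2], [-13/2, 2, 3/2]] = [[-2, 2, -4], [-3, -3, 6]].

Y = [[-2, 2, -4], [-3, -3, 6]]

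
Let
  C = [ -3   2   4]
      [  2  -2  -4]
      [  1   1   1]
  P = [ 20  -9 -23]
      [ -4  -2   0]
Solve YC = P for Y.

Since C sits to the right of Y, Y = PC⁻¹.
det C = -2, so C⁻¹ = [[-1, -1, 0], [3, 7/2, 2], [-2, -5/2, -1]].
Y = PC⁻¹ = [[20, -9, -23], [-4, -2, 0]] · [[-1, -1, 0], [3, 7/2, 2], [-2, -5/2, -1]] = [[-1, 6, 5], [-2, -3, -4]].

Y = [[-1, 6, 5], [-2, -3, -4]]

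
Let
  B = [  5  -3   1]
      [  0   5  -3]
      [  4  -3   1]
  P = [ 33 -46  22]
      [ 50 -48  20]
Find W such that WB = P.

W = [[5, -5, 2], [6, -3, 5]]

Since B sits to the right of W, W = PB⁻¹.
det B = -4, so B⁻¹ = [[1, 0, -1], [3, -1/4, -15/4], [5, -3/4, -25/4]].
W = PB⁻¹ = [[33, -46, 22], [50, -48, 20]] · [[1, 0, -1], [3, -1/4, -15/4], [5, -3/4, -25/4]] = [[5, -5, 2], [6, -3, 5]].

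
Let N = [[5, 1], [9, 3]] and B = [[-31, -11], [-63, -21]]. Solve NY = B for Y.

Y = [[-5, -2], [-6, -1]]

Left-multiplying both sides by N⁻¹ gives Y = N⁻¹B.
N has determinant 6; N⁻¹ = [[1/2, -1/6], [-3/2, 5/6]].
Y = N⁻¹B = [[1/2, -1/6], [-3/2, 5/6]] · [[-31, -11], [-63, -21]] = [[-5, -2], [-6, -1]].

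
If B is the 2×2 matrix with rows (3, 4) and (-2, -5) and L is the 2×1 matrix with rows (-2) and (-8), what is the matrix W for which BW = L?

Left-multiplying both sides by B⁻¹ gives W = B⁻¹L.
det B = -7, so B⁻¹ = [[5/7, 4/7], [-2/7, -3/7]].
W = B⁻¹L = [[5/7, 4/7], [-2/7, -3/7]] · [[-2], [-8]] = [[-6], [4]].

W = [[-6], [4]]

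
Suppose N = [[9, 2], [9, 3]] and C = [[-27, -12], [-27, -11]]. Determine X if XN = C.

X = [[3, -6], [2, -5]]

N is on the right of X, so right-multiply by N⁻¹: X = CN⁻¹.
det N = 9; the adjugate gives N⁻¹ = [[1/3, -2/9], [-1, 1]].
X = CN⁻¹ = [[-27, -12], [-27, -11]] · [[1/3, -2/9], [-1, 1]] = [[3, -6], [2, -5]].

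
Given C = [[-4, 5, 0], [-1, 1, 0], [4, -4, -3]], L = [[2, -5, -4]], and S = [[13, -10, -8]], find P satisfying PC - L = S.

P = [[0, 1, 4]]

PC = S + L = [[15, -15, -12]].
Since C sits to the right of P, P = (S + L)C⁻¹.
det C = -3, so C⁻¹ = [[1, -5, 0], [1, -4, 0], [0, -4/3, -1/3]].
P = (S + L)C⁻¹ = [[0, 1, 4]].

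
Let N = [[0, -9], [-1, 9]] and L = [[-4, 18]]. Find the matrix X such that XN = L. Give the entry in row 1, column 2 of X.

Right-multiplying both sides by N⁻¹ gives X = LN⁻¹.
det N = -9; the adjugate gives N⁻¹ = [[-1, -1], [-1/9, 0]].
X = LN⁻¹ = [[-4, 18]] · [[-1, -1], [-1/9, 0]] = [[2, 4]].

4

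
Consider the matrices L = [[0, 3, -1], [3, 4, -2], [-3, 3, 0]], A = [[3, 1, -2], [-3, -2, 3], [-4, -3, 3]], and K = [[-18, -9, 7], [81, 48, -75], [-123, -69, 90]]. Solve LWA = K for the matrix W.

Isolating W: multiply by L⁻¹ from the left and A⁻¹ from the right, so W = L⁻¹KA⁻¹.
det L = -3, so L⁻¹ = [[-2, 1, 2/3], [-2, 1, 1], [-7, 3, 3]].
det A = 4, so A⁻¹ = [[3/4, 3/4, -1/4], [-3/4, 1/4, -3/4], [1/4, 5/4, -3/4]].
L⁻¹K = [[35, 20, -29], [-6, -3, 1], [0, 0, -4]].
W = (L⁻¹K)A⁻¹ = [[4, -5, -2], [-2, -4, 3], [-1, -5, 3]].

W = [[4, -5, -2], [-2, -4, 3], [-1, -5, 3]]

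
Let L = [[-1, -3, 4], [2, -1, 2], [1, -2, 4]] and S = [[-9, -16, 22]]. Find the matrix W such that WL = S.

W = [[5, -3, 2]]

Right-multiplying both sides by L⁻¹ gives W = SL⁻¹.
det L = 6; the adjugate gives L⁻¹ = [[0, 2/3, -1/3], [-1, -4/3, 5/3], [-1/2, -5/6, 7/6]].
W = SL⁻¹ = [[-9, -16, 22]] · [[0, 2/3, -1/3], [-1, -4/3, 5/3], [-1/2, -5/6, 7/6]] = [[5, -3, 2]].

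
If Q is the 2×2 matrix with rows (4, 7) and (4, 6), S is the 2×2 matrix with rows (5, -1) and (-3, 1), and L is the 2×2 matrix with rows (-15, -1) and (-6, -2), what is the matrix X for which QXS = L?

X = Q⁻¹LS⁻¹ (apply Q⁻¹ on the left and S⁻¹ on the right).
Q has determinant -4; Q⁻¹ = [[-3/2, 7/4], [1, -1]].
S has determinant 2; S⁻¹ = [[1/2, 1/2], [3/2, 5/2]].
Q⁻¹L = [[12, -2], [-9, 1]].
X = (Q⁻¹L)S⁻¹ = [[3, 1], [-3, -2]].

X = [[3, 1], [-3, -2]]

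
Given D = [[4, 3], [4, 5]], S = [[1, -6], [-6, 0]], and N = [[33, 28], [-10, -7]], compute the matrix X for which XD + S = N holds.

XD = N − S = [[32, 34], [-4, -7]].
Since D sits to the right of X, X = (N − S)D⁻¹.
det D = 8; the adjugate gives D⁻¹ = [[5/8, -3/8], [-1/2, 1/2]].
X = (N − S)D⁻¹ = [[3, 5], [1, -2]].

X = [[3, 5], [1, -2]]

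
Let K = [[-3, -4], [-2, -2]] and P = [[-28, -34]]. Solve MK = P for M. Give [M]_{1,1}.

Since K sits to the right of M, M = PK⁻¹.
K has determinant -2; K⁻¹ = [[1, -2], [-1, 3/2]].
M = PK⁻¹ = [[-28, -34]] · [[1, -2], [-1, 3/2]] = [[6, 5]].

6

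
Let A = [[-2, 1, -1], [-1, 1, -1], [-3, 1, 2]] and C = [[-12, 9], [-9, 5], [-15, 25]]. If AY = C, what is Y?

A is on the left of Y, so left-multiply by A⁻¹: Y = A⁻¹C.
det A = -3, so A⁻¹ = [[-1, 1, 0], [-5/3, 7/3, 1/3], [-2/3, 1/3, 1/3]].
Y = A⁻¹C = [[-1, 1, 0], [-5/3, 7/3, 1/3], [-2/3, 1/3, 1/3]] · [[-12, 9], [-9, 5], [-15, 25]] = [[3, -4], [-6, 5], [0, 4]].

Y = [[3, -4], [-6, 5], [0, 4]]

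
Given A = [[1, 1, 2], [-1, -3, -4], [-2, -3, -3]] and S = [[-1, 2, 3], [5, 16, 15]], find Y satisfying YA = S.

Y = [[-1, -2, 1], [-5, -4, -3]]

A is on the right of Y, so right-multiply by A⁻¹: Y = SA⁻¹.
A has determinant -4; A⁻¹ = [[3/4, 3/4, -1/2], [-5/4, -1/4, -1/2], [3/4, -1/4, 1/2]].
Y = SA⁻¹ = [[-1, 2, 3], [5, 16, 15]] · [[3/4, 3/4, -1/2], [-5/4, -1/4, -1/2], [3/4, -1/4, 1/2]] = [[-1, -2, 1], [-5, -4, -3]].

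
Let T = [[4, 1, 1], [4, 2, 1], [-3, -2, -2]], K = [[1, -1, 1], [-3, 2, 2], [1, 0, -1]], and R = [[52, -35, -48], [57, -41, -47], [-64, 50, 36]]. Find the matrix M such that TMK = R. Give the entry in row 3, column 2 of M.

-4

M = T⁻¹RK⁻¹ (apply T⁻¹ on the left and K⁻¹ on the right).
det T = -5; the adjugate gives T⁻¹ = [[2/5, 0, 1/5], [-1, 1, 0], [2/5, -1, -4/5]].
det K = -3; the adjugate gives K⁻¹ = [[2/3, 1/3, 4/3], [1/3, 2/3, 5/3], [2/3, 1/3, 1/3]].
T⁻¹R = [[8, -4, -12], [5, -6, 1], [15, -13, -1]].
M = (T⁻¹R)K⁻¹ = [[-4, -4, 0], [2, -2, -3], [5, -4, -2]].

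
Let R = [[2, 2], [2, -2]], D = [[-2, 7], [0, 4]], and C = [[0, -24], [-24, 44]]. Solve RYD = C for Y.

Y = [[3, -4], [-3, 1]]

Isolating Y: multiply by R⁻¹ from the left and D⁻¹ from the right, so Y = R⁻¹CD⁻¹.
det R = -8, so R⁻¹ = [[1/4, 1/4], [1/4, -1/4]].
det D = -8; the adjugate gives D⁻¹ = [[-1/2, 7/8], [0, 1/4]].
R⁻¹C = [[-6, 5], [6, -17]].
Y = (R⁻¹C)D⁻¹ = [[3, -4], [-3, 1]].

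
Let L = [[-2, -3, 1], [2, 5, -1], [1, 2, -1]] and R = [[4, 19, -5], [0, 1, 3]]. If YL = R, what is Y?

Y = [[6, 5, 6], [-1, 2, -6]]

L is on the right of Y, so right-multiply by L⁻¹: Y = RL⁻¹.
L has determinant 2; L⁻¹ = [[-3/2, -1/2, -1], [1/2, 1/2, 0], [-1/2, 1/2, -2]].
Y = RL⁻¹ = [[4, 19, -5], [0, 1, 3]] · [[-3/2, -1/2, -1], [1/2, 1/2, 0], [-1/2, 1/2, -2]] = [[6, 5, 6], [-1, 2, -6]].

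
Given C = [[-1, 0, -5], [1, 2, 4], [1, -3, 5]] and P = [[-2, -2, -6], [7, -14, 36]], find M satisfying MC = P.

C is on the right of M, so right-multiply by C⁻¹: M = PC⁻¹.
C has determinant 3; C⁻¹ = [[22/3, 5, 10/3], [-1/3, 0, -1/3], [-5/3, -1, -2/3]].
M = PC⁻¹ = [[-2, -2, -6], [7, -14, 36]] · [[22/3, 5, 10/3], [-1/3, 0, -1/3], [-5/3, -1, -2/3]] = [[-4, -4, -2], [-4, -1, 4]].

M = [[-4, -4, -2], [-4, -1, 4]]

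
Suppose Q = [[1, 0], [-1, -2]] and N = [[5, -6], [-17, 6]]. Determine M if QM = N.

Left-multiplying both sides by Q⁻¹ gives M = Q⁻¹N.
det Q = -2, so Q⁻¹ = [[1, 0], [-1/2, -1/2]].
M = Q⁻¹N = [[1, 0], [-1/2, -1/2]] · [[5, -6], [-17, 6]] = [[5, -6], [6, 0]].

M = [[5, -6], [6, 0]]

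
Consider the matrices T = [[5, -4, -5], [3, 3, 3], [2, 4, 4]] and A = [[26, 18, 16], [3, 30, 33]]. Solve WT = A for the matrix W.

W = [[2, 2, 5], [-3, 6, 0]]

T is on the right of W, so right-multiply by T⁻¹: W = AT⁻¹.
det T = -6; the adjugate gives T⁻¹ = [[0, 2/3, -1/2], [1, -5, 5], [-1, 14/3, -9/2]].
W = AT⁻¹ = [[26, 18, 16], [3, 30, 33]] · [[0, 2/3, -1/2], [1, -5, 5], [-1, 14/3, -9/2]] = [[2, 2, 5], [-3, 6, 0]].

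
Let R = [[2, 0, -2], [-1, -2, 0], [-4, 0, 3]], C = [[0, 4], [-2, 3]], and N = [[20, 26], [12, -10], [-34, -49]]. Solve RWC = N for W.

W = R⁻¹NC⁻¹ (apply R⁻¹ on the left and C⁻¹ on the right).
R has determinant 4; R⁻¹ = [[-3/2, 0, -1], [3/4, -1/2, 1/2], [-2, 0, -1]].
det C = 8; the adjugate gives C⁻¹ = [[3/8, -1/2], [1/4, 0]].
R⁻¹N = [[4, 10], [-8, 0], [-6, -3]].
W = (R⁻¹N)C⁻¹ = [[4, -2], [-3, 4], [-3, 3]].

W = [[4, -2], [-3, 4], [-3, 3]]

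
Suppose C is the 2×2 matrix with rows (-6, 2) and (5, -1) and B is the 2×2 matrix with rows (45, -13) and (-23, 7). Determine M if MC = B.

M = [[-5, 3], [3, -1]]

Since C sits to the right of M, M = BC⁻¹.
det C = -4; the adjugate gives C⁻¹ = [[1/4, 1/2], [5/4, 3/2]].
M = BC⁻¹ = [[45, -13], [-23, 7]] · [[1/4, 1/2], [5/4, 3/2]] = [[-5, 3], [3, -1]].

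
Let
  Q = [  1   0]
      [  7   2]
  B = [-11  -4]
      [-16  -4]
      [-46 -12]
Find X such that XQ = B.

Right-multiplying both sides by Q⁻¹ gives X = BQ⁻¹.
det Q = 2; the adjugate gives Q⁻¹ = [[1, 0], [-7/2, 1/2]].
X = BQ⁻¹ = [[-11, -4], [-16, -4], [-46, -12]] · [[1, 0], [-7/2, 1/2]] = [[3, -2], [-2, -2], [-4, -6]].

X = [[3, -2], [-2, -2], [-4, -6]]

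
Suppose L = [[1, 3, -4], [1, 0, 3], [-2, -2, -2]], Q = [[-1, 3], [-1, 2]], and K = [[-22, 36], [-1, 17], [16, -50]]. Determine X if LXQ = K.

Isolating X: multiply by L⁻¹ from the left and Q⁻¹ from the right, so X = L⁻¹KQ⁻¹.
det L = 2, so L⁻¹ = [[3, 7, 9/2], [-2, -5, -7/2], [-1, -2, -3/2]].
Q has determinant 1; Q⁻¹ = [[2, -3], [1, -1]].
L⁻¹K = [[-1, 2], [-7, 18], [0, 5]].
X = (L⁻¹K)Q⁻¹ = [[0, 1], [4, 3], [5, -5]].

X = [[0, 1], [4, 3], [5, -5]]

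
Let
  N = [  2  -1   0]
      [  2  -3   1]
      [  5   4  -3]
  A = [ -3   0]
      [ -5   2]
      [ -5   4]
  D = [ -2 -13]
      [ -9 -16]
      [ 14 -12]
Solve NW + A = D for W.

NW = D − A = [[1, -13], [-4, -18], [19, -16]].
N is on the left of W, so left-multiply by N⁻¹: W = N⁻¹(D − A).
det N = -1, so N⁻¹ = [[-5, 3, 1], [-11, 6, 2], [-23, 13, 4]].
W = N⁻¹(D − A) = [[2, -5], [3, 3], [1, 1]].

W = [[2, -5], [3, 3], [1, 1]]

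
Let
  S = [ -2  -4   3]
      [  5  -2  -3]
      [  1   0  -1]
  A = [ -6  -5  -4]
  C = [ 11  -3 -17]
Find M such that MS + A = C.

M = [[-2, 3, -2]]

MS = C − A = [[17, 2, -13]].
Right-multiplying both sides by S⁻¹ gives M = (C − A)S⁻¹.
S has determinant -6; S⁻¹ = [[-1/3, 2/3, -3], [-1/3, 1/6, -3/2], [-1/3, 2/3, -4]].
M = (C − A)S⁻¹ = [[-2, 3, -2]].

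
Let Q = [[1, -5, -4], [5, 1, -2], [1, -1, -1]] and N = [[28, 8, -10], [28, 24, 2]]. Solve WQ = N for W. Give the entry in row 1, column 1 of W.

0

Q is on the right of W, so right-multiply by Q⁻¹: W = NQ⁻¹.
det Q = 6; the adjugate gives Q⁻¹ = [[-1/2, -1/6, 7/3], [1/2, 1/2, -3], [-1, -2/3, 13/3]].
W = NQ⁻¹ = [[28, 8, -10], [28, 24, 2]] · [[-1/2, -1/6, 7/3], [1/2, 1/2, -3], [-1, -2/3, 13/3]] = [[0, 6, -2], [-4, 6, 2]].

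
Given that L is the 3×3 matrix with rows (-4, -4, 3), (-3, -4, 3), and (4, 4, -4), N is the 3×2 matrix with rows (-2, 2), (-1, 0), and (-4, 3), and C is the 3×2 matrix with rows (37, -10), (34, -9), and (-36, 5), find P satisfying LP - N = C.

P = [[-2, -1], [-3, 3], [5, 0]]

LP = C + N = [[35, -8], [33, -9], [-40, 8]].
L is on the left of P, so left-multiply by L⁻¹: P = L⁻¹(C + N).
det L = -4; the adjugate gives L⁻¹ = [[-1, 1, 0], [0, -1, -3/4], [-1, 0, -1]].
P = L⁻¹(C + N) = [[-2, -1], [-3, 3], [5, 0]].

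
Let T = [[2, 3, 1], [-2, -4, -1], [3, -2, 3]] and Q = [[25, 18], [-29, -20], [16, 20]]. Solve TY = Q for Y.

Y = [[5, 4], [4, 2], [3, 4]]

Left-multiplying both sides by T⁻¹ gives Y = T⁻¹Q.
det T = -3; the adjugate gives T⁻¹ = [[14/3, 11/3, -1/3], [-1, -1, 0], [-16/3, -13/3, 2/3]].
Y = T⁻¹Q = [[14/3, 11/3, -1/3], [-1, -1, 0], [-16/3, -13/3, 2/3]] · [[25, 18], [-29, -20], [16, 20]] = [[5, 4], [4, 2], [3, 4]].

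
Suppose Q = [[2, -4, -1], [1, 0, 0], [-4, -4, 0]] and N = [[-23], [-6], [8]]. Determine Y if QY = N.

Q is on the left of Y, so left-multiply by Q⁻¹: Y = Q⁻¹N.
det Q = 4; the adjugate gives Q⁻¹ = [[0, 1, 0], [0, -1, -1/4], [-1, 6, 1]].
Y = Q⁻¹N = [[0, 1, 0], [0, -1, -1/4], [-1, 6, 1]] · [[-23], [-6], [8]] = [[-6], [4], [-5]].

Y = [[-6], [4], [-5]]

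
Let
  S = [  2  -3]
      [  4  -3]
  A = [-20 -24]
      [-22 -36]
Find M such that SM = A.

M = [[-1, -6], [6, 4]]

Left-multiplying both sides by S⁻¹ gives M = S⁻¹A.
det S = 6, so S⁻¹ = [[-1/2, 1/2], [-2/3, 1/3]].
M = S⁻¹A = [[-1/2, 1/2], [-2/3, 1/3]] · [[-20, -24], [-22, -36]] = [[-1, -6], [6, 4]].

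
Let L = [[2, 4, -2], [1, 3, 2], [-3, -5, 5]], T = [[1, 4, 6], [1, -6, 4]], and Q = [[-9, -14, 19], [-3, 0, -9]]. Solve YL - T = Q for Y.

Y = [[-5, 5, 1], [2, -3, 1]]

YL = Q + T = [[-8, -10, 25], [-2, -6, -5]].
Since L sits to the right of Y, Y = (Q + T)L⁻¹.
L has determinant -2; L⁻¹ = [[-25/2, 5, -7], [11/2, -2, 3], [-2, 1, -1]].
Y = (Q + T)L⁻¹ = [[-5, 5, 1], [2, -3, 1]].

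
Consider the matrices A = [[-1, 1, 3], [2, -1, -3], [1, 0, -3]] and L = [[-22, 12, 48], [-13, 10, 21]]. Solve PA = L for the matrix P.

P = [[6, -6, -4], [4, -6, 3]]

Since A sits to the right of P, P = LA⁻¹.
det A = 3, so A⁻¹ = [[1, 1, 0], [1, 0, 1], [1/3, 1/3, -1/3]].
P = LA⁻¹ = [[-22, 12, 48], [-13, 10, 21]] · [[1, 1, 0], [1, 0, 1], [1/3, 1/3, -1/3]] = [[6, -6, -4], [4, -6, 3]].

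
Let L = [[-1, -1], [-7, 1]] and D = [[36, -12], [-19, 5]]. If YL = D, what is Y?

L is on the right of Y, so right-multiply by L⁻¹: Y = DL⁻¹.
det L = -8, so L⁻¹ = [[-1/8, -1/8], [-7/8, 1/8]].
Y = DL⁻¹ = [[36, -12], [-19, 5]] · [[-1/8, -1/8], [-7/8, 1/8]] = [[6, -6], [-2, 3]].

Y = [[6, -6], [-2, 3]]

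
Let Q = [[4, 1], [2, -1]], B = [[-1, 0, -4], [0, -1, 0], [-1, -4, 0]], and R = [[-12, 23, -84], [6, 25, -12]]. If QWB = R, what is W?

W = [[4, 4, -3], [5, -3, 3]]

Isolating W: multiply by Q⁻¹ from the left and B⁻¹ from the right, so W = Q⁻¹RB⁻¹.
det Q = -6; the adjugate gives Q⁻¹ = [[1/6, 1/6], [1/3, -2/3]].
det B = 4; the adjugate gives B⁻¹ = [[0, 4, -1], [0, -1, 0], [-1/4, -1, 1/4]].
Q⁻¹R = [[-1, 8, -16], [-8, -9, -20]].
W = (Q⁻¹R)B⁻¹ = [[4, 4, -3], [5, -3, 3]].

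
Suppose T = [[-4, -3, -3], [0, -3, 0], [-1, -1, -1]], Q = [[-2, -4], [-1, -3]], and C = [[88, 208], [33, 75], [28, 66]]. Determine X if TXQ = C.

X = [[1, 2], [4, 3], [4, 5]]

Isolating X: multiply by T⁻¹ from the left and Q⁻¹ from the right, so X = T⁻¹CQ⁻¹.
det T = -3, so T⁻¹ = [[-1, 0, 3], [0, -1/3, 0], [1, 1/3, -4]].
det Q = 2; the adjugate gives Q⁻¹ = [[-3/2, 2], [1/2, -1]].
T⁻¹C = [[-4, -10], [-11, -25], [-13, -31]].
X = (T⁻¹C)Q⁻¹ = [[1, 2], [4, 3], [4, 5]].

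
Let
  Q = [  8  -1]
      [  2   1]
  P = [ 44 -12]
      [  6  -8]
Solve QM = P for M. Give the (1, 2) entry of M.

Since Q multiplies M on the left, M = Q⁻¹P.
det Q = 10, so Q⁻¹ = [[1/10, 1/10], [-1/5, 4/5]].
M = Q⁻¹P = [[1/10, 1/10], [-1/5, 4/5]] · [[44, -12], [6, -8]] = [[5, -2], [-4, -4]].

-2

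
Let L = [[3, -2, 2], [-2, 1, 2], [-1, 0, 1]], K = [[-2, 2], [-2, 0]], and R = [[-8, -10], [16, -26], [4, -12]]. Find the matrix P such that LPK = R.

Isolating P: multiply by L⁻¹ from the left and K⁻¹ from the right, so P = L⁻¹RK⁻¹.
det L = 5, so L⁻¹ = [[1/5, 2/5, -6/5], [0, 1, -2], [1/5, 2/5, -1/5]].
det K = 4, so K⁻¹ = [[0, -1/2], [1/2, -1/2]].
L⁻¹R = [[0, 2], [8, -2], [4, -10]].
P = (L⁻¹R)K⁻¹ = [[1, -1], [-1, -3], [-5, 3]].

P = [[1, -1], [-1, -3], [-5, 3]]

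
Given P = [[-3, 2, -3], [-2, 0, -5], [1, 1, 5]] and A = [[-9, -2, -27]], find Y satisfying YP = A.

Y = [[-1, 6, 0]]

P is on the right of Y, so right-multiply by P⁻¹: Y = AP⁻¹.
P has determinant 1; P⁻¹ = [[5, -13, -10], [5, -12, -9], [-2, 5, 4]].
Y = AP⁻¹ = [[-9, -2, -27]] · [[5, -13, -10], [5, -12, -9], [-2, 5, 4]] = [[-1, 6, 0]].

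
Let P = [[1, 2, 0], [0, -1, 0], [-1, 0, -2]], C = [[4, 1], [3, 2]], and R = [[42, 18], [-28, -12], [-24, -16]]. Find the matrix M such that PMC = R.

M = [[-2, -2], [4, 4], [1, 5]]

M = P⁻¹RC⁻¹ (apply P⁻¹ on the left and C⁻¹ on the right).
det P = 2; the adjugate gives P⁻¹ = [[1, 2, 0], [0, -1, 0], [-1/2, -1, -1/2]].
det C = 5; the adjugate gives C⁻¹ = [[2/5, -1/5], [-3/5, 4/5]].
P⁻¹R = [[-14, -6], [28, 12], [19, 11]].
M = (P⁻¹R)C⁻¹ = [[-2, -2], [4, 4], [1, 5]].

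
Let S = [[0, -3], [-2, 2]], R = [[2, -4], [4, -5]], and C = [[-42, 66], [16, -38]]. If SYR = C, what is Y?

Y = S⁻¹CR⁻¹ (apply S⁻¹ on the left and R⁻¹ on the right).
S has determinant -6; S⁻¹ = [[-1/3, -1/2], [-1/3, 0]].
det R = 6, so R⁻¹ = [[-5/6, 2/3], [-2/3, 1/3]].
S⁻¹C = [[6, -3], [14, -22]].
Y = (S⁻¹C)R⁻¹ = [[-3, 3], [3, 2]].

Y = [[-3, 3], [3, 2]]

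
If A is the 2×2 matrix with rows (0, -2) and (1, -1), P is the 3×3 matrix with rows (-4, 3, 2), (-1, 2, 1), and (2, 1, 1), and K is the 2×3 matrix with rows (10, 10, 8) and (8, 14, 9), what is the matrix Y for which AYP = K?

Y = [[-1, 5, 2], [0, -1, -3]]

Left-multiply by A⁻¹ and right-multiply by P⁻¹: Y = A⁻¹KP⁻¹.
det A = 2; the adjugate gives A⁻¹ = [[-1/2, 1], [-1/2, 0]].
det P = -5; the adjugate gives P⁻¹ = [[-1/5, 1/5, 1/5], [-3/5, 8/5, -2/5], [1, -2, 1]].
A⁻¹K = [[3, 9, 5], [-5, -5, -4]].
Y = (A⁻¹K)P⁻¹ = [[-1, 5, 2], [0, -1, -3]].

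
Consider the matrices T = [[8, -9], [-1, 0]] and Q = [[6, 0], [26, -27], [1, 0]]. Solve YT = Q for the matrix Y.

Y = [[0, -6], [3, -2], [0, -1]]

Right-multiplying both sides by T⁻¹ gives Y = QT⁻¹.
T has determinant -9; T⁻¹ = [[0, -1], [-1/9, -8/9]].
Y = QT⁻¹ = [[6, 0], [26, -27], [1, 0]] · [[0, -1], [-1/9, -8/9]] = [[0, -6], [3, -2], [0, -1]].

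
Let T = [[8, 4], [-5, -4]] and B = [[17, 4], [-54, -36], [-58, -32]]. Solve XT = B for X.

X = [[4, 3], [-3, 6], [-6, 2]]

T is on the right of X, so right-multiply by T⁻¹: X = BT⁻¹.
det T = -12; the adjugate gives T⁻¹ = [[1/3, 1/3], [-5/12, -2/3]].
X = BT⁻¹ = [[17, 4], [-54, -36], [-58, -32]] · [[1/3, 1/3], [-5/12, -2/3]] = [[4, 3], [-3, 6], [-6, 2]].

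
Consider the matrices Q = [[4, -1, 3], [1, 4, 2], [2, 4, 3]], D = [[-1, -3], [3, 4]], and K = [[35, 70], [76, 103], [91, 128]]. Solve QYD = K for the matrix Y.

Y = Q⁻¹KD⁻¹ (apply Q⁻¹ on the left and D⁻¹ on the right).
Q has determinant 3; Q⁻¹ = [[4/3, 5, -14/3], [1/3, 2, -5/3], [-4/3, -6, 17/3]].
det D = 5, so D⁻¹ = [[4/5, 3/5], [-3/5, -1/5]].
Q⁻¹K = [[2, 11], [12, 16], [13, 14]].
Y = (Q⁻¹K)D⁻¹ = [[-5, -1], [0, 4], [2, 5]].

Y = [[-5, -1], [0, 4], [2, 5]]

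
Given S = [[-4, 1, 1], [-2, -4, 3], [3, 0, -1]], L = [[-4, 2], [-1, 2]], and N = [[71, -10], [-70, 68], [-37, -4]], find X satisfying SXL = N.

Left-multiply by S⁻¹ and right-multiply by L⁻¹: X = S⁻¹NL⁻¹.
det S = 3, so S⁻¹ = [[4/3, 1/3, 7/3], [7/3, 1/3, 10/3], [4, 1, 6]].
det L = -6; the adjugate gives L⁻¹ = [[-1/3, 1/3], [-1/6, 2/3]].
S⁻¹N = [[-15, 0], [19, -14], [-8, 4]].
X = (S⁻¹N)L⁻¹ = [[5, -5], [-4, -3], [2, 0]].

X = [[5, -5], [-4, -3], [2, 0]]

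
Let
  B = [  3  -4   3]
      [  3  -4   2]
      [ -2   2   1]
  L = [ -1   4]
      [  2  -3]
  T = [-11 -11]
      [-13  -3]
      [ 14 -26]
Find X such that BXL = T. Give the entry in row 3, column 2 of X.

X = B⁻¹TL⁻¹ (apply B⁻¹ on the left and L⁻¹ on the right).
B has determinant -2; B⁻¹ = [[4, -5, -2], [7/2, -9/2, -3/2], [1, -1, 0]].
det L = -5, so L⁻¹ = [[3/5, 4/5], [2/5, 1/5]].
B⁻¹T = [[-7, 23], [-1, 14], [2, -8]].
X = (B⁻¹T)L⁻¹ = [[5, -1], [5, 2], [-2, 0]].

0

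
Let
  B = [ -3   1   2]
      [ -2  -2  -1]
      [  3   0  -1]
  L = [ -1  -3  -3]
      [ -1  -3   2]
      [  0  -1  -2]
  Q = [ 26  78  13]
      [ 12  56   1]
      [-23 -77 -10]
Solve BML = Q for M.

Isolating M: multiply by B⁻¹ from the left and L⁻¹ from the right, so M = B⁻¹QL⁻¹.
det B = 1, so B⁻¹ = [[2, 1, 3], [-5, -3, -7], [6, 3, 8]].
det L = -5, so L⁻¹ = [[-8/5, 3/5, 3], [2/5, -2/5, -1], [-1/5, 1/5, 0]].
B⁻¹Q = [[-5, -19, -3], [-5, -19, 2], [8, 20, 1]].
M = (B⁻¹Q)L⁻¹ = [[1, 4, 4], [0, 5, 4], [-5, -3, 4]].

M = [[1, 4, 4], [0, 5, 4], [-5, -3, 4]]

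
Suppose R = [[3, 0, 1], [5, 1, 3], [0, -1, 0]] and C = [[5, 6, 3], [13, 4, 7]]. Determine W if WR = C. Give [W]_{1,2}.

R is on the right of W, so right-multiply by R⁻¹: W = CR⁻¹.
det R = 4; the adjugate gives R⁻¹ = [[3/4, -1/4, -1/4], [0, 0, -1], [-5/4, 3/4, 3/4]].
W = CR⁻¹ = [[5, 6, 3], [13, 4, 7]] · [[3/4, -1/4, -1/4], [0, 0, -1], [-5/4, 3/4, 3/4]] = [[0, 1, -5], [1, 2, -2]].

1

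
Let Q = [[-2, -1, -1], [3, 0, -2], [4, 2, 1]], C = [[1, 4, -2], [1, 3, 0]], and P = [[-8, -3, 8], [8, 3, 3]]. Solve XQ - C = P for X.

XQ = P + C = [[-7, 1, 6], [9, 6, 3]].
Right-multiplying both sides by Q⁻¹ gives X = (P + C)Q⁻¹.
det Q = -3; the adjugate gives Q⁻¹ = [[-4/3, 1/3, -2/3], [11/3, -2/3, 7/3], [-2, 0, -1]].
X = (P + C)Q⁻¹ = [[1, -3, 1], [4, -1, 5]].

X = [[1, -3, 1], [4, -1, 5]]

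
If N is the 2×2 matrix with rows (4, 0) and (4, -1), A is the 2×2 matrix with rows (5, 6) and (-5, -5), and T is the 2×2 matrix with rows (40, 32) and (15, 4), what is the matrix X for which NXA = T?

X = [[-2, -4], [3, -2]]

Isolating X: multiply by N⁻¹ from the left and A⁻¹ from the right, so X = N⁻¹TA⁻¹.
det N = -4; the adjugate gives N⁻¹ = [[1/4, 0], [1, -1]].
det A = 5, so A⁻¹ = [[-1, -6/5], [1, 1]].
N⁻¹T = [[10, 8], [25, 28]].
X = (N⁻¹T)A⁻¹ = [[-2, -4], [3, -2]].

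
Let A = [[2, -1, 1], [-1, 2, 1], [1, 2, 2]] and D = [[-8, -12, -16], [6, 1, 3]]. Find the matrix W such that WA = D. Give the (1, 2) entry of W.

-4

A is on the right of W, so right-multiply by A⁻¹: W = DA⁻¹.
A has determinant -3; A⁻¹ = [[-2/3, -4/3, 1], [-1, -1, 1], [4/3, 5/3, -1]].
W = DA⁻¹ = [[-8, -12, -16], [6, 1, 3]] · [[-2/3, -4/3, 1], [-1, -1, 1], [4/3, 5/3, -1]] = [[-4, -4, -4], [-1, -4, 4]].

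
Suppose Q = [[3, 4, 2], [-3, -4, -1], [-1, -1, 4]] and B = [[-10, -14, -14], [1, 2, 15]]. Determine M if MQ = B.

M = [[-2, 2, -2], [6, 5, 2]]

Q is on the right of M, so right-multiply by Q⁻¹: M = BQ⁻¹.
det Q = -1, so Q⁻¹ = [[17, 18, -4], [-13, -14, 3], [1, 1, 0]].
M = BQ⁻¹ = [[-10, -14, -14], [1, 2, 15]] · [[17, 18, -4], [-13, -14, 3], [1, 1, 0]] = [[-2, 2, -2], [6, 5, 2]].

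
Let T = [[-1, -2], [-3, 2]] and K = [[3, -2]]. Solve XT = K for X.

T is on the right of X, so right-multiply by T⁻¹: X = KT⁻¹.
det T = -8; the adjugate gives T⁻¹ = [[-1/4, -1/4], [-3/8, 1/8]].
X = KT⁻¹ = [[3, -2]] · [[-1/4, -1/4], [-3/8, 1/8]] = [[0, -1]].

X = [[0, -1]]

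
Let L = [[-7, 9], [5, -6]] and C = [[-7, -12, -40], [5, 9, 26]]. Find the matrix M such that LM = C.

M = [[1, 3, -2], [0, 1, -6]]

L is on the left of M, so left-multiply by L⁻¹: M = L⁻¹C.
det L = -3; the adjugate gives L⁻¹ = [[2, 3], [5/3, 7/3]].
M = L⁻¹C = [[2, 3], [5/3, 7/3]] · [[-7, -12, -40], [5, 9, 26]] = [[1, 3, -2], [0, 1, -6]].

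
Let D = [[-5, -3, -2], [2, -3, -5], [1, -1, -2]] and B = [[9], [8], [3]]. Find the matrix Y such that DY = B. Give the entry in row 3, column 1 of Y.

D is on the left of Y, so left-multiply by D⁻¹: Y = D⁻¹B.
det D = -4, so D⁻¹ = [[-1/4, 1, -9/4], [1/4, -3, 29/4], [-1/4, 2, -21/4]].
Y = D⁻¹B = [[-1/4, 1, -9/4], [1/4, -3, 29/4], [-1/4, 2, -21/4]] · [[9], [8], [3]] = [[-1], [0], [-2]].

-2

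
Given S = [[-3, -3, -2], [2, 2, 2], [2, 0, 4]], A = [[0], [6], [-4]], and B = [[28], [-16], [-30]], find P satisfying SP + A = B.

P = [[-3], [-3], [-5]]

SP = B − A = [[28], [-22], [-26]].
Since S multiplies P on the left, P = S⁻¹(B − A).
det S = -4, so S⁻¹ = [[-2, -3, 1/2], [1, 2, -1/2], [1, 3/2, 0]].
P = S⁻¹(B − A) = [[-3], [-3], [-5]].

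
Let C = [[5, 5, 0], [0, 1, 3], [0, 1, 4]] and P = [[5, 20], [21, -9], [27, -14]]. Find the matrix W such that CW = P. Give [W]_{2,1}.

3

Left-multiplying both sides by C⁻¹ gives W = C⁻¹P.
C has determinant 5; C⁻¹ = [[1/5, -4, 3], [0, 4, -3], [0, -1, 1]].
W = C⁻¹P = [[1/5, -4, 3], [0, 4, -3], [0, -1, 1]] · [[5, 20], [21, -9], [27, -14]] = [[-2, -2], [3, 6], [6, -5]].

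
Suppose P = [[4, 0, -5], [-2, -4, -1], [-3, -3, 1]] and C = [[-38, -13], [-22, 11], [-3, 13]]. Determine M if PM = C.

Since P multiplies M on the left, M = P⁻¹C.
det P = 2, so P⁻¹ = [[-7/2, 15/2, -10], [5/2, -11/2, 7], [-3, 6, -8]].
M = P⁻¹C = [[-7/2, 15/2, -10], [5/2, -11/2, 7], [-3, 6, -8]] · [[-38, -13], [-22, 11], [-3, 13]] = [[-2, -2], [5, -2], [6, 1]].

M = [[-2, -2], [5, -2], [6, 1]]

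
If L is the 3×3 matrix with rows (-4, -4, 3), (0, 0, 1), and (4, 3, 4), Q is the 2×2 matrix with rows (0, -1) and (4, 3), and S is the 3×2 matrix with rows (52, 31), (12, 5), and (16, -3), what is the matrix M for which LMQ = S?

Isolating M: multiply by L⁻¹ from the left and Q⁻¹ from the right, so M = L⁻¹SQ⁻¹.
det L = -4; the adjugate gives L⁻¹ = [[3/4, -25/4, 1], [-1, 7, -1], [0, 1, 0]].
det Q = 4, so Q⁻¹ = [[3/4, 1/4], [-1, 0]].
L⁻¹S = [[-20, -11], [16, 7], [12, 5]].
M = (L⁻¹S)Q⁻¹ = [[-4, -5], [5, 4], [4, 3]].

M = [[-4, -5], [5, 4], [4, 3]]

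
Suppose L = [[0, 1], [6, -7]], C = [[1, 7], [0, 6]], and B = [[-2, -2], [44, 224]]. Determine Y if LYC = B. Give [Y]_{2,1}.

Y = L⁻¹BC⁻¹ (apply L⁻¹ on the left and C⁻¹ on the right).
L has determinant -6; L⁻¹ = [[7/6, 1/6], [1, 0]].
det C = 6, so C⁻¹ = [[1, -7/6], [0, 1/6]].
L⁻¹B = [[5, 35], [-2, -2]].
Y = (L⁻¹B)C⁻¹ = [[5, 0], [-2, 2]].

-2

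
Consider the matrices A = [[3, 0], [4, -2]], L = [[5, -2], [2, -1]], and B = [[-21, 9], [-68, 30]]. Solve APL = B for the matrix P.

P = [[-1, -1], [2, 5]]

Left-multiply by A⁻¹ and right-multiply by L⁻¹: P = A⁻¹BL⁻¹.
det A = -6, so A⁻¹ = [[1/3, 0], [2/3, -1/2]].
det L = -1, so L⁻¹ = [[1, -2], [2, -5]].
A⁻¹B = [[-7, 3], [20, -9]].
P = (A⁻¹B)L⁻¹ = [[-1, -1], [2, 5]].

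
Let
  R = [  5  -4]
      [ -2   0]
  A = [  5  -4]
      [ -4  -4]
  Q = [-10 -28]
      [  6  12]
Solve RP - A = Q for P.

P = [[-1, -4], [0, 3]]

RP = Q + A = [[-5, -32], [2, 8]].
Left-multiplying both sides by R⁻¹ gives P = R⁻¹(Q + A).
det R = -8, so R⁻¹ = [[0, -1/2], [-1/4, -5/8]].
P = R⁻¹(Q + A) = [[-1, -4], [0, 3]].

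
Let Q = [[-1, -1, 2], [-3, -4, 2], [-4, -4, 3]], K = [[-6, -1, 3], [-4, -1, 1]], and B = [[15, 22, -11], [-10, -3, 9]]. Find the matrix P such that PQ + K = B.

PQ = B − K = [[21, 23, -14], [-6, -2, 8]].
Right-multiplying both sides by Q⁻¹ gives P = (B − K)Q⁻¹.
Q has determinant -5; Q⁻¹ = [[4/5, 1, -6/5], [-1/5, -1, 4/5], [4/5, 0, -1/5]].
P = (B − K)Q⁻¹ = [[1, -2, -4], [2, -4, 4]].

P = [[1, -2, -4], [2, -4, 4]]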